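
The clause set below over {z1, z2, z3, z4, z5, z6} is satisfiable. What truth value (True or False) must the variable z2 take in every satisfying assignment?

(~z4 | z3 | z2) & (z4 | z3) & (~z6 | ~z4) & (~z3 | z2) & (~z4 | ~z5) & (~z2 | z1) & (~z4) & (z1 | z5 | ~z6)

Suppose z2 = 0.
Unit clause (~z3) forces z3 = 0.
Unit clause (~z4) forces z4 = 0.
But (z4) is also a unit clause — contradiction.
So every satisfying assignment has z2 = True.

True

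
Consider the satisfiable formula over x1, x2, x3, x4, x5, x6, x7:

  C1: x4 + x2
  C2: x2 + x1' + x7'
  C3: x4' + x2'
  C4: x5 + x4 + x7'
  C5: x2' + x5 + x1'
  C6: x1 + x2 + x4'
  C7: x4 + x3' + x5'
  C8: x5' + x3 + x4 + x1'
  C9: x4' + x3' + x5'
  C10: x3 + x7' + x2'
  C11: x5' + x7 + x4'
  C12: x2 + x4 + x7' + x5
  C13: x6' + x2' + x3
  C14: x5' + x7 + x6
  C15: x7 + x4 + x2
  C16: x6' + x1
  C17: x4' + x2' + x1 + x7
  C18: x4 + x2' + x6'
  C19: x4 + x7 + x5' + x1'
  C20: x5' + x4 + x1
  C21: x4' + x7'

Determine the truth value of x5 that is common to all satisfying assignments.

Suppose x5 = 1.
Suppose x4 = 1.
From the singleton clause (x2'), x2 = 0.
From the singleton clause (x1), x1 = 1.
From the singleton clause (x7'), x7 = 0.
But (x7) is also a unit clause — contradiction.
Undo x4 and try x4 = 0.
From the singleton clause (x2), x2 = 1.
From the singleton clause (x3'), x3 = 0.
From the singleton clause (x1'), x1 = 0.
But (x1) is also a unit clause — contradiction.
Neither x4 = 1 nor x4 = 0 works.
So every satisfying assignment has x5 = False.

False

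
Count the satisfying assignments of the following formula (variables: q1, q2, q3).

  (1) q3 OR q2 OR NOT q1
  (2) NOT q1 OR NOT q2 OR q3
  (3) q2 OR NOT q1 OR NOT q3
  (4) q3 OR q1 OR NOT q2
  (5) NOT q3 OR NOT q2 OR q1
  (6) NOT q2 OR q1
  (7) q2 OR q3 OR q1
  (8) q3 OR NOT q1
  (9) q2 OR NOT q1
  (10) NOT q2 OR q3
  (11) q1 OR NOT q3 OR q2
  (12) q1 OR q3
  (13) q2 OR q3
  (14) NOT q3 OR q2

There are 2^3 = 8 truth assignments over (q1, q2, q3).
Check each against the 14 clauses (columns in the order q1, q2, q3):
  F F F  ✗ fails (q2 OR q3 OR q1)
  F F T  ✗ fails (q1 OR NOT q3 OR q2)
  F T F  ✗ fails (q3 OR q1 OR NOT q2)
  F T T  ✗ fails (NOT q3 OR NOT q2 OR q1)
  T F F  ✗ fails (q3 OR q2 OR NOT q1)
  T F T  ✗ fails (q2 OR NOT q1 OR NOT q3)
  T T F  ✗ fails (NOT q1 OR NOT q2 OR q3)
  T T T  ✓ satisfies all
1 of the 8 rows is a model.

1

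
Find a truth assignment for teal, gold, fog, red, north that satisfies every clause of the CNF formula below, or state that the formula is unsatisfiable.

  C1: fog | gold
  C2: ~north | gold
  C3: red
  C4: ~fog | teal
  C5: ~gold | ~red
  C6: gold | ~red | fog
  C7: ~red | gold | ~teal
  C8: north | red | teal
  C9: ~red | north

From the singleton clause (red), red = 1.
From the singleton clause (~gold), gold = 0.
From the singleton clause (fog), fog = 1.
From the singleton clause (~north), north = 0.
But (north) is also a unit clause — contradiction.

UNSATISFIABLE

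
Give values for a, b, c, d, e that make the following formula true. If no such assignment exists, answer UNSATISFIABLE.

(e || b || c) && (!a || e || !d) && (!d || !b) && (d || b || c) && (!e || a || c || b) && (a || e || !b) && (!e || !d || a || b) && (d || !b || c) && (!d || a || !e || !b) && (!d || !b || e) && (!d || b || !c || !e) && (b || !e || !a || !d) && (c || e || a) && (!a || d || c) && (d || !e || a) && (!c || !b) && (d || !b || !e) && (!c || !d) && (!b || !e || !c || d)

a ↦ true; b ↦ false; c ↦ true; d ↦ false; e ↦ true

Case d = false:
Case b = false:
Unit clause (c) forces c = true.
Case e = true:
Unit clause (a) forces a = true.
This assignment satisfies each clause.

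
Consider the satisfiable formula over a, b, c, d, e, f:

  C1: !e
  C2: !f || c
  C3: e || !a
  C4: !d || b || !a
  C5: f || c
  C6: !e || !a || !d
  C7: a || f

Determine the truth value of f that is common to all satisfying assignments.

Suppose f = false.
The clause (!e) is unit, so e = false.
The clause (!a) is unit, so a = false.
But (a) is also a unit clause — contradiction.
So every satisfying assignment has f = True.

True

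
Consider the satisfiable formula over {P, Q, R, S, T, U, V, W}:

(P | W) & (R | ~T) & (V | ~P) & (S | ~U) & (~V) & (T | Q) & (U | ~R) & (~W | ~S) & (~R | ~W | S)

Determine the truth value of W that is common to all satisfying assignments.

True

Suppose W = 0.
(P) alone gives P = 1.
(V) alone gives V = 1.
That conflicts with the unit clause (~V).
So every satisfying assignment has W = True.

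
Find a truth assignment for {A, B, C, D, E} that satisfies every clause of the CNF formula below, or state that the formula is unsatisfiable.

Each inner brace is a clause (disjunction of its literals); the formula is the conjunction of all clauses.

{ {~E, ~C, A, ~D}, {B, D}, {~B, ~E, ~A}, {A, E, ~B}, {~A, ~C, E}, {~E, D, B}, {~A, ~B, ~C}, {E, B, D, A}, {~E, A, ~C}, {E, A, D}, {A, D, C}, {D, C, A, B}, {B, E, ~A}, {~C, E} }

A=1,  B=0,  C=1,  D=1,  E=1

Suppose B = 0.
The clause (D) is unit, so D = 1.
Suppose E = 1.
Suppose C = 1.
The clause (A) is unit, so A = 1.
Every clause now holds.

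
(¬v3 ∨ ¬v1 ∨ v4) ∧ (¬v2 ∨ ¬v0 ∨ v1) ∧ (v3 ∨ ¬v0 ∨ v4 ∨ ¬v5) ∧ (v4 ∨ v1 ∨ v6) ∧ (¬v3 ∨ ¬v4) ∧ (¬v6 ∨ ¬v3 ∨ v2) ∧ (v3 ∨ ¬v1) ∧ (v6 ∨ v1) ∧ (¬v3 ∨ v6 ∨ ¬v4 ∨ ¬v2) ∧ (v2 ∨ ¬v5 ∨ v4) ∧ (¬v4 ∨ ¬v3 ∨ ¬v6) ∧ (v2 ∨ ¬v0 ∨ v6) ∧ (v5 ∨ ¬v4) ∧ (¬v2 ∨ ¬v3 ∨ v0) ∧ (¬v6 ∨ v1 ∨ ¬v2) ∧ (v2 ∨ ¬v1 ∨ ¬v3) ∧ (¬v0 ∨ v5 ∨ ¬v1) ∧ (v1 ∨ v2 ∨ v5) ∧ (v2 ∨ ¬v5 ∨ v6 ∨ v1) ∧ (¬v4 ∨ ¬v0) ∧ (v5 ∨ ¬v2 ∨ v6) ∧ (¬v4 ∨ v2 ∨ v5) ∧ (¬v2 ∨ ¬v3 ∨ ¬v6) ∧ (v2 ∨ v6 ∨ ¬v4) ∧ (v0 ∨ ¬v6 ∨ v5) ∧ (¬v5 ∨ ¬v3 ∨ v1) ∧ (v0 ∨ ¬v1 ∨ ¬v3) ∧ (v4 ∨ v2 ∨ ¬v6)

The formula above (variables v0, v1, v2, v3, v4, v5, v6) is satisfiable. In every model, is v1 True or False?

Suppose v1 = True.
Unit clause (v3) forces v3 = True.
Unit clause (v4) forces v4 = True.
Now (¬v4) is unsatisfied and unit — conflict.
So every satisfying assignment has v1 = False.

False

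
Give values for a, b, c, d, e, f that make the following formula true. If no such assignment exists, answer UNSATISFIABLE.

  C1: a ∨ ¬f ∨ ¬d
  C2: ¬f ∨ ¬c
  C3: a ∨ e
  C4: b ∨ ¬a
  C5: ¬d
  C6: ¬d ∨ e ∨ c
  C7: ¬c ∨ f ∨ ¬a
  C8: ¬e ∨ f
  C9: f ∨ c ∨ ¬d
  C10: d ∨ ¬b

a ↦ False,  b ↦ False,  c ↦ False,  d ↦ False,  e ↦ True,  f ↦ True

Unit clause (¬d) forces d = False.
Unit clause (¬b) forces b = False.
Unit clause (¬a) forces a = False.
Unit clause (e) forces e = True.
Unit clause (f) forces f = True.
Unit clause (¬c) forces c = False.
Every clause now holds.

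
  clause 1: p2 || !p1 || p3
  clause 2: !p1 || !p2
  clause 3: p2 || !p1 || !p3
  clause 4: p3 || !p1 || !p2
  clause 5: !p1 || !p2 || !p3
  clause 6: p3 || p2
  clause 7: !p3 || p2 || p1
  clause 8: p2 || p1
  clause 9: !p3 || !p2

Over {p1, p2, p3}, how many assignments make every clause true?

1

There are 2^3 = 8 truth assignments over (p1, p2, p3).
Check each against the 9 clauses (columns in the order p1, p2, p3):
  F F F  ✗ fails (p3 || p2)
  F F T  ✗ fails (!p3 || p2 || p1)
  F T F  ✓ satisfies all
  F T T  ✗ fails (!p3 || !p2)
  T F F  ✗ fails (p2 || !p1 || p3)
  T F T  ✗ fails (p2 || !p1 || !p3)
  T T F  ✗ fails (!p1 || !p2)
  T T T  ✗ fails (!p1 || !p2)
1 of the 8 rows is a model.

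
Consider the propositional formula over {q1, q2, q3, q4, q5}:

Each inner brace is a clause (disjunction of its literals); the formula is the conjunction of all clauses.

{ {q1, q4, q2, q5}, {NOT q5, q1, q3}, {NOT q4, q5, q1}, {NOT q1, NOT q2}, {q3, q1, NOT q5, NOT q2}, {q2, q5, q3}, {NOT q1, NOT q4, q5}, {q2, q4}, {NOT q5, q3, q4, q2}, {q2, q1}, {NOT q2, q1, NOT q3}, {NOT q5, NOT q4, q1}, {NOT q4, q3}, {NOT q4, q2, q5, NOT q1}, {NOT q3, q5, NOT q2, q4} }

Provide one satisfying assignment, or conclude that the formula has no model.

Case q1 = true:
Unit clause (NOT q2) forces q2 = false.
Unit clause (q4) forces q4 = true.
Unit clause (q5) forces q5 = true.
Unit clause (q3) forces q3 = true.
All clauses are satisfied.

q1 ↦ true, q2 ↦ false, q3 ↦ true, q4 ↦ true, q5 ↦ true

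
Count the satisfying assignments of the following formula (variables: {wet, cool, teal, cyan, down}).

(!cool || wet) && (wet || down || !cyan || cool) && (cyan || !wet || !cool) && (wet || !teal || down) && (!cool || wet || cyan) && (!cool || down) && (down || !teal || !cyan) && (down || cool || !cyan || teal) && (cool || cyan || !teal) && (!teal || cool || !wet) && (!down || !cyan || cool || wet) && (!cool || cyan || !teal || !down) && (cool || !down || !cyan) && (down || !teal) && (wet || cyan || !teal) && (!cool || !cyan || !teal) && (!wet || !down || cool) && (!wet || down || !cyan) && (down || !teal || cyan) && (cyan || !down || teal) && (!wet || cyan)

There are 2^5 = 32 truth assignments over (wet, cool, teal, cyan, down).
Split on wet. With wet = true, the clauses containing wet are satisfied and !wet drops from the rest; 1 of the 2^4 = 16 assignments to the other variables satisfy what remains.
With wet = false, by the same count on the reduced clause set, 1 assignment works.
(One model: wet=F, cool=F, teal=F, cyan=F, down=F.)
Total: 1 + 1 = 2.

2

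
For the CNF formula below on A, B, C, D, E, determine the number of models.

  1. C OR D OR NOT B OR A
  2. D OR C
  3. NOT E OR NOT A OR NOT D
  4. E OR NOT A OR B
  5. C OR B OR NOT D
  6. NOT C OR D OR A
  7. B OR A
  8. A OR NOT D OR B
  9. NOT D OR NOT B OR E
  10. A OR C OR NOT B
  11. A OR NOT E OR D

4

There are 2^5 = 32 truth assignments over (A, B, C, D, E).
Split on D. With D = true, the clauses containing D are satisfied and NOT D drops from the rest; 1 of the 2^4 = 16 assignments to the other variables satisfy what remains.
With D = false, by the same count on the reduced clause set, 3 assignments work.
Total: 1 + 3 = 4.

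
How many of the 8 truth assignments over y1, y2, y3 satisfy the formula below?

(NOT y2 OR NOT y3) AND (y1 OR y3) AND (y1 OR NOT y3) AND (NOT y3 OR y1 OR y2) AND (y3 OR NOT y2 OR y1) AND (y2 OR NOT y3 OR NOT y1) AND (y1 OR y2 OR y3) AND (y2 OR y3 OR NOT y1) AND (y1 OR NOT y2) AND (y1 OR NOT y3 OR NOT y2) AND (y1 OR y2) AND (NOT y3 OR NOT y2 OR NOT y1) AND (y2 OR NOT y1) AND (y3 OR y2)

There are 2^3 = 8 truth assignments over (y1, y2, y3).
Check each against the 14 clauses (columns in the order y1, y2, y3):
  F F F  ✗ fails (y1 OR y3)
  F F T  ✗ fails (y1 OR NOT y3)
  F T F  ✗ fails (y1 OR y3)
  F T T  ✗ fails (NOT y2 OR NOT y3)
  T F F  ✗ fails (y2 OR y3 OR NOT y1)
  T F T  ✗ fails (y2 OR NOT y3 OR NOT y1)
  T T F  ✓ satisfies all
  T T T  ✗ fails (NOT y2 OR NOT y3)
1 of the 8 rows is a model.

1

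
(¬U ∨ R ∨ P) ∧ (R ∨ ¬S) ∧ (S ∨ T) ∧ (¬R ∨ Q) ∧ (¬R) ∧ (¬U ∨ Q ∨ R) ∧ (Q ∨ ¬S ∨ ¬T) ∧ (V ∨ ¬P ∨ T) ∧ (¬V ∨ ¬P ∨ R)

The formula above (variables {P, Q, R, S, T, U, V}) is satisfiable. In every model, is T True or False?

True

Suppose T = False.
From the singleton clause (S), S = True.
From the singleton clause (R), R = True.
That conflicts with the unit clause (¬R).
So every satisfying assignment has T = True.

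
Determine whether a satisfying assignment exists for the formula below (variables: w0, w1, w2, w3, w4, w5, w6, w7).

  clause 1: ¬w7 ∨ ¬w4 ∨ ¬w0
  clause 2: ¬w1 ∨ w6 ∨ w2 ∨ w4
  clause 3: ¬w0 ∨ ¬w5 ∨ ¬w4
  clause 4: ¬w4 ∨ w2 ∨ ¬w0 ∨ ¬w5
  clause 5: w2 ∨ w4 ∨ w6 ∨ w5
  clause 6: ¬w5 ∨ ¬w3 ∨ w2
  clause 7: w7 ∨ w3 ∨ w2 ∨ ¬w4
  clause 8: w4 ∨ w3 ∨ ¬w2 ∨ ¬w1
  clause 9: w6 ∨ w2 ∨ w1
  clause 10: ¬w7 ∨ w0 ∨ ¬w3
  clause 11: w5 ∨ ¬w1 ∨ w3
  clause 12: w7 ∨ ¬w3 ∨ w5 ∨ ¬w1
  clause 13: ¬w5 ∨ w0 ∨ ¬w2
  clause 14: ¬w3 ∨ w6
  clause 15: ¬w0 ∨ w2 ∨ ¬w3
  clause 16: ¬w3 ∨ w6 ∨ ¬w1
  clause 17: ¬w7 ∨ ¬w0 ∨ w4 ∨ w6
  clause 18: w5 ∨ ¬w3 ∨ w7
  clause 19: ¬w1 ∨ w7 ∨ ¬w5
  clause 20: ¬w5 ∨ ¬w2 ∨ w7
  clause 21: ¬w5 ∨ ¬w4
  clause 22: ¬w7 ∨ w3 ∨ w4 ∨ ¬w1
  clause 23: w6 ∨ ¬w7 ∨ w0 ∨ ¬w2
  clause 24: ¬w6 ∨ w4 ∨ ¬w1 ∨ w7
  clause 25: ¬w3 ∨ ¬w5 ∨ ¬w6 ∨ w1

Yes

Try w3 = False.
Try w5 = False.
Unit clause (¬w1) forces w1 = False.
Try w6 = True.
Try w7 = True.
Try w4 = True.
Unit clause (¬w0) forces w0 = False.
Every clause is now satisfied; w2 is unconstrained.
A satisfying assignment: w0: False; w1: False; w2: True; w3: False; w4: True; w5: False; w6: True; w7: True.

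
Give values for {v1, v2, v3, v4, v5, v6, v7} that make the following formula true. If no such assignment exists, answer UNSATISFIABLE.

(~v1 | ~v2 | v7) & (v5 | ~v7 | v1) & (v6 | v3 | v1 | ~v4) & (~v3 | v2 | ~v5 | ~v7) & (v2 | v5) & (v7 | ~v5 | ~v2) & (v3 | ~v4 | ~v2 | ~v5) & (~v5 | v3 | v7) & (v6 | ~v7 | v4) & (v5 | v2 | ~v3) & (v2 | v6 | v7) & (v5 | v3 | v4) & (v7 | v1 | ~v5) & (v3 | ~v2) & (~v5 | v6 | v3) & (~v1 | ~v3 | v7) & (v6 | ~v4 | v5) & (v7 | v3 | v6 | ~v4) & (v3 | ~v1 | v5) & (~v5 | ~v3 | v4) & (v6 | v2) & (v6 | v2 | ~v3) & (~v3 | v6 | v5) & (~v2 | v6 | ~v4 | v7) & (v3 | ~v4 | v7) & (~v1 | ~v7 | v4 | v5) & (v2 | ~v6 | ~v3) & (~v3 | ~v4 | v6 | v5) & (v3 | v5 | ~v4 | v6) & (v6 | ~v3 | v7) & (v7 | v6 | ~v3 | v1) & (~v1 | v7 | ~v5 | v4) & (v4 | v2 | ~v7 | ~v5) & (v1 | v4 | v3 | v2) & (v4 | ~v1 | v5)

Try v2 = 1.
The clause (v3) is unit, so v3 = 1.
Try v1 = 0.
Try v5 = 1.
The clause (v7) is unit, so v7 = 1.
The clause (v4) is unit, so v4 = 1.
No clause remains; v6 is free.

v1: 0, v2: 1, v3: 1, v4: 1, v5: 1, v6: 0, v7: 1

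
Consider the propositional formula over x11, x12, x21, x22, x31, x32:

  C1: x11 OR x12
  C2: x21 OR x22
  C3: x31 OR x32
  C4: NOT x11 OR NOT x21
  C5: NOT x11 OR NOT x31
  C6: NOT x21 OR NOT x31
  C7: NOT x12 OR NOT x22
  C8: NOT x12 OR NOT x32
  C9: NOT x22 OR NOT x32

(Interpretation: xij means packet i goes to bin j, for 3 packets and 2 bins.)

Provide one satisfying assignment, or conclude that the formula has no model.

Branch on x11: set x11 = true.
From the singleton clause (NOT x21), x21 = false.
From the singleton clause (x22), x22 = true.
From the singleton clause (NOT x31), x31 = false.
From the singleton clause (x32), x32 = true.
Now (NOT x32) is unsatisfied and unit — conflict.
Undo x11 and try x11 = false.
From the singleton clause (x12), x12 = true.
From the singleton clause (NOT x22), x22 = false.
From the singleton clause (x21), x21 = true.
From the singleton clause (NOT x31), x31 = false.
From the singleton clause (x32), x32 = true.
Now (NOT x32) is unsatisfied and unit — conflict.
Both values of x11 lead to a conflict.

UNSATISFIABLE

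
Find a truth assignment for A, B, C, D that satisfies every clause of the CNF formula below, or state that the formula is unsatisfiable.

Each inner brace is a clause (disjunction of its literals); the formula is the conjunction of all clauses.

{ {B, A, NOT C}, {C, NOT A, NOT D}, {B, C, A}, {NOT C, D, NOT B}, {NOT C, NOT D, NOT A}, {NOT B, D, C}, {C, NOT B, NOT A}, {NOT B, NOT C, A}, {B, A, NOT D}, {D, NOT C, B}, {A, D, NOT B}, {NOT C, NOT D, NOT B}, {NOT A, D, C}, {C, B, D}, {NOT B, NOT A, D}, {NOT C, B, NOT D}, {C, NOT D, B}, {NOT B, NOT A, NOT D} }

A=false; B=true; C=false; D=true

Suppose B = true.
Suppose C = false.
(D) alone gives D = true.
(NOT A) alone gives A = false.
Every clause now holds.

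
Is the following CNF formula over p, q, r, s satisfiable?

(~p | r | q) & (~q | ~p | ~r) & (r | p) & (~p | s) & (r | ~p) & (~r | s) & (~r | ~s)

Case r = 1:
Unit clause (s) forces s = 1.
That conflicts with the unit clause (~s).
That branch fails; take r = 0 instead.
Unit clause (p) forces p = 1.
That conflicts with the unit clause (~p).
Both values of r lead to a conflict.
No assignment satisfies every clause.

Unsatisfiable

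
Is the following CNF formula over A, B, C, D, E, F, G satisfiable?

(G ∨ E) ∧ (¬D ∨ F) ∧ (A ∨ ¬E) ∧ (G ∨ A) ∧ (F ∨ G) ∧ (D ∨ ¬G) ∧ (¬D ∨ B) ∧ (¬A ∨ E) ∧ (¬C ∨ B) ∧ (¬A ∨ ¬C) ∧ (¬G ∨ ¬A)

Try G = False.
The clause (E) is unit, so E = True.
The clause (A) is unit, so A = True.
The clause (F) is unit, so F = True.
The clause (¬C) is unit, so C = False.
Try D = False.
No clause remains; B is free.
A satisfying assignment: A ↦ True; B ↦ False; C ↦ False; D ↦ False; E ↦ True; F ↦ True; G ↦ False.

Yes, satisfiable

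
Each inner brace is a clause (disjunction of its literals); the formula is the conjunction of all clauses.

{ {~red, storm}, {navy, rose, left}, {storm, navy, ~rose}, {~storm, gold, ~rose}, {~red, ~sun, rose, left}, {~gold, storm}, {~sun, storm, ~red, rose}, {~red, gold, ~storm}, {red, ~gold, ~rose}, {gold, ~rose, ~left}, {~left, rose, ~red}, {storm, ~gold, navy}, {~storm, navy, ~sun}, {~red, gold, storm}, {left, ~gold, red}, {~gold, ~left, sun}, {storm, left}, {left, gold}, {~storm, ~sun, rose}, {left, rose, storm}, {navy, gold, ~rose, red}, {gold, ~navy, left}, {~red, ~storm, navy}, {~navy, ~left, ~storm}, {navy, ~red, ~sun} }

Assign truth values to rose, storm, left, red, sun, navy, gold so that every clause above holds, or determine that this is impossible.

Suppose red = 1.
(storm) alone gives storm = 1.
(gold) alone gives gold = 1.
(navy) alone gives navy = 1.
(~left) alone gives left = 0.
Suppose sun = 0.
All clauses hold; rose can take either value.

rose ↦ 0; storm ↦ 1; left ↦ 0; red ↦ 1; sun ↦ 0; navy ↦ 1; gold ↦ 1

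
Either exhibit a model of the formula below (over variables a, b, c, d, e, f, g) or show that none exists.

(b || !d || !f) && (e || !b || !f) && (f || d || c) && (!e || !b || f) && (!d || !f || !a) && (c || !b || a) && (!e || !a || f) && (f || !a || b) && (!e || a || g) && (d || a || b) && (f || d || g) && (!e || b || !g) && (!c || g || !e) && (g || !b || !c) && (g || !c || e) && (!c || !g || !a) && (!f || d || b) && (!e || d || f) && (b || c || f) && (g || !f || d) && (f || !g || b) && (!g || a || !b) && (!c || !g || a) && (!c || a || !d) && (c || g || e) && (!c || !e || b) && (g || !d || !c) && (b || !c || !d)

a ↦ true,  b ↦ true,  c ↦ false,  d ↦ false,  e ↦ true,  f ↦ true,  g ↦ true

Case b = true:
Case e = true:
The clause (f) is unit, so f = true.
Case d = false:
The clause (g) is unit, so g = true.
The clause (a) is unit, so a = true.
The clause (!c) is unit, so c = false.
All clauses are satisfied.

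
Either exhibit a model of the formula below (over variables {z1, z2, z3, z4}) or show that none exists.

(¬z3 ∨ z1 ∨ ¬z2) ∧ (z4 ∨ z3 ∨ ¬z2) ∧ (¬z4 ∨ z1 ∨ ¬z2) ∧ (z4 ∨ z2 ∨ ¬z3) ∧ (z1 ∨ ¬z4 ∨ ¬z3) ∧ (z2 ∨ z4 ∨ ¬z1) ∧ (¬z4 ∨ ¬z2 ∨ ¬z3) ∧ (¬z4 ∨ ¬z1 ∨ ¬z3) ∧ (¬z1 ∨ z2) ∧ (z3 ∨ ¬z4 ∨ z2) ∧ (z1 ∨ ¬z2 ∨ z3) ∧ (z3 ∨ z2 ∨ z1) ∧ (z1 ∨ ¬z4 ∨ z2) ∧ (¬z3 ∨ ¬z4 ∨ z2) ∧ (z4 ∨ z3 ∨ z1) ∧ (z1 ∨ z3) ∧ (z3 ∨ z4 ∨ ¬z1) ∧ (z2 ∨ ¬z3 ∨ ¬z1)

z1 ↦ True; z2 ↦ True; z3 ↦ True; z4 ↦ False

Try z1 = True.
From the singleton clause (z2), z2 = True.
Try z4 = False.
From the singleton clause (z3), z3 = True.
All clauses are satisfied.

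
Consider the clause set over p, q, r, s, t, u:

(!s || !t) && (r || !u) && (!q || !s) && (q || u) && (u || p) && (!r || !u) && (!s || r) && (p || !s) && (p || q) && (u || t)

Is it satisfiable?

Branch on s: set s = false.
Branch on r: set r = false.
The clause (!u) is unit, so u = false.
The clause (q) is unit, so q = true.
The clause (p) is unit, so p = true.
The clause (t) is unit, so t = true.
Every clause now holds.
A satisfying assignment: p: true, q: true, r: false, s: false, t: true, u: false.

Satisfiable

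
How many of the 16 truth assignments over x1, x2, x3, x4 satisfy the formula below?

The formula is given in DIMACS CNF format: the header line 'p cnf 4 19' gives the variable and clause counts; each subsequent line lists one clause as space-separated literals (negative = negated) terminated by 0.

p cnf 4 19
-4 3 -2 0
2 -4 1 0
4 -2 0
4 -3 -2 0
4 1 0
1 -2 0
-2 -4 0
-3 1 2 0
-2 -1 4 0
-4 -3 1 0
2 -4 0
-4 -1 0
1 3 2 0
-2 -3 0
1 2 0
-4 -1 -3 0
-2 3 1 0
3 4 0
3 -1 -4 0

There are 2^4 = 16 truth assignments over (x1, x2, x3, x4).
Check each against the 19 clauses (columns in the order x1, x2, x3, x4):
  F F F F  ✗ fails (x4 ∨ x1)
  F F F T  ✗ fails (x2 ∨ ¬x4 ∨ x1)
  F F T F  ✗ fails (x4 ∨ x1)
  F F T T  ✗ fails (x2 ∨ ¬x4 ∨ x1)
  F T F F  ✗ fails (x4 ∨ ¬x2)
  F T F T  ✗ fails (¬x4 ∨ x3 ∨ ¬x2)
  F T T F  ✗ fails (x4 ∨ ¬x2)
  F T T T  ✗ fails (x1 ∨ ¬x2)
  T F F F  ✗ fails (x3 ∨ x4)
  T F F T  ✗ fails (x2 ∨ ¬x4)
  T F T F  ✓ satisfies all
  T F T T  ✗ fails (x2 ∨ ¬x4)
  T T F F  ✗ fails (x4 ∨ ¬x2)
  T T F T  ✗ fails (¬x4 ∨ x3 ∨ ¬x2)
  T T T F  ✗ fails (x4 ∨ ¬x2)
  T T T T  ✗ fails (¬x2 ∨ ¬x4)
1 of the 16 rows is a model.

1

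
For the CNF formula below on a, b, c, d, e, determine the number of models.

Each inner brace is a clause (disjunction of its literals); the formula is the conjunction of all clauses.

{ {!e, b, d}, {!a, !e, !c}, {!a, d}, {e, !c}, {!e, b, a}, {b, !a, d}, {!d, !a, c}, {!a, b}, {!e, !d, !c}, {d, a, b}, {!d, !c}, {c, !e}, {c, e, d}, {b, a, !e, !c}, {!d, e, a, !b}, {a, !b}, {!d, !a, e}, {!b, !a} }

There are 2^5 = 32 truth assignments over (a, b, c, d, e).
Split on c. With c = true, the clauses containing c are satisfied and !c drops from the rest; 0 of the 2^4 = 16 assignments to the other variables satisfy what remains.
With c = false, by the same count on the reduced clause set, 1 assignment works.
(One model: a=F, b=F, c=F, d=T, e=F.)
Total: 0 + 1 = 1.

1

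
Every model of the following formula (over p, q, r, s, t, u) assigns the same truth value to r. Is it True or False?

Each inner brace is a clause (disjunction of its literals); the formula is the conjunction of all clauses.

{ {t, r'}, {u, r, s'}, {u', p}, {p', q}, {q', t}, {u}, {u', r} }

True

Suppose r = 0.
From the singleton clause (u), u = 1.
But (u') is also a unit clause — contradiction.
So every satisfying assignment has r = True.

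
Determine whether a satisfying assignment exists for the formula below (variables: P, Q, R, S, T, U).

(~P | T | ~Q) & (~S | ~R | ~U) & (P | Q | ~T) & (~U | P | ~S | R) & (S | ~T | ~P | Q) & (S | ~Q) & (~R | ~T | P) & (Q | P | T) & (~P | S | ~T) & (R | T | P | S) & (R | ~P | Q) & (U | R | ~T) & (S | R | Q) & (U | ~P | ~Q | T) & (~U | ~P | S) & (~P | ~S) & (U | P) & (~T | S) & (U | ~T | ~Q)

Yes

Try S = 0.
The clause (~Q) is unit, so Q = 0.
The clause (R) is unit, so R = 1.
The clause (~T) is unit, so T = 0.
The clause (P) is unit, so P = 1.
The clause (~U) is unit, so U = 0.
This assignment satisfies each clause.
A satisfying assignment: P=1; Q=0; R=1; S=0; T=0; U=0.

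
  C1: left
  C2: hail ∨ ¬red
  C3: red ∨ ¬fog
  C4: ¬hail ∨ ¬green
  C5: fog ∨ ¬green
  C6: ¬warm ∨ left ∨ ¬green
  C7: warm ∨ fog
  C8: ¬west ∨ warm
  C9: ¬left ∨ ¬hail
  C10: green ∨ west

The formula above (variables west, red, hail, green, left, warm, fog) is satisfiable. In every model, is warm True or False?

Suppose warm = False.
The clause (left) is unit, so left = True.
The clause (fog) is unit, so fog = True.
The clause (red) is unit, so red = True.
The clause (hail) is unit, so hail = True.
That conflicts with the unit clause (¬hail).
So every satisfying assignment has warm = True.

True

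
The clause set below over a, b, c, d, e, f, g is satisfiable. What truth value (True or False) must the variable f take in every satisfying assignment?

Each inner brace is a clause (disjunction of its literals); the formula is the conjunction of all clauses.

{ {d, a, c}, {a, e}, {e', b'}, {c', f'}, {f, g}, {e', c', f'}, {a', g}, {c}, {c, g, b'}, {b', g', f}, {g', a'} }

False

Suppose f = 1.
From the singleton clause (c'), c = 0.
But (c) is also a unit clause — contradiction.
So every satisfying assignment has f = False.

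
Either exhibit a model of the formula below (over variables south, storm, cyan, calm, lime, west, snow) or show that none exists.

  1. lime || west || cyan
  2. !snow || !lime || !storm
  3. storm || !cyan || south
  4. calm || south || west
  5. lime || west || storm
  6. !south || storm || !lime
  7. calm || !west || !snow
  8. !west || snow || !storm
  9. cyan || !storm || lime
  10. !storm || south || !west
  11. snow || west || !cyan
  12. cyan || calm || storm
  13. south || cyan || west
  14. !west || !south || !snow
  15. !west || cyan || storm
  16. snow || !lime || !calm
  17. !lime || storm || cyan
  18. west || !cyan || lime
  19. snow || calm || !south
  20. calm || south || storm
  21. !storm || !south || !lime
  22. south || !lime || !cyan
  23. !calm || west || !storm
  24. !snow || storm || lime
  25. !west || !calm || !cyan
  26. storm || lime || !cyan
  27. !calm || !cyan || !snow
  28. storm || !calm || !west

Branch on lime: set lime = true.
Branch on snow: set snow = false.
(!calm) alone gives calm = false.
(!south) alone gives south = false.
(west) alone gives west = true.
(!storm) alone gives storm = false.
That conflicts with the unit clause (storm).
Undo snow and try snow = true.
(!storm) alone gives storm = false.
(!south) alone gives south = false.
(!cyan) alone gives cyan = false.
That conflicts with the unit clause (cyan).
Neither snow = true nor snow = false works.
Undo lime and try lime = false.
Branch on west: set west = true.
Branch on calm: set calm = true.
(!cyan) alone gives cyan = false.
(!storm) alone gives storm = false.
That conflicts with the unit clause (storm).
Undo calm and try calm = false.
(!snow) alone gives snow = false.
(!storm) alone gives storm = false.
(cyan) alone gives cyan = true.
That conflicts with the unit clause (!cyan).
Neither calm = true nor calm = false works.
Undo west and try west = false.
(cyan) alone gives cyan = true.
That conflicts with the unit clause (!cyan).
Neither west = true nor west = false works.
Neither lime = true nor lime = false works.

UNSATISFIABLE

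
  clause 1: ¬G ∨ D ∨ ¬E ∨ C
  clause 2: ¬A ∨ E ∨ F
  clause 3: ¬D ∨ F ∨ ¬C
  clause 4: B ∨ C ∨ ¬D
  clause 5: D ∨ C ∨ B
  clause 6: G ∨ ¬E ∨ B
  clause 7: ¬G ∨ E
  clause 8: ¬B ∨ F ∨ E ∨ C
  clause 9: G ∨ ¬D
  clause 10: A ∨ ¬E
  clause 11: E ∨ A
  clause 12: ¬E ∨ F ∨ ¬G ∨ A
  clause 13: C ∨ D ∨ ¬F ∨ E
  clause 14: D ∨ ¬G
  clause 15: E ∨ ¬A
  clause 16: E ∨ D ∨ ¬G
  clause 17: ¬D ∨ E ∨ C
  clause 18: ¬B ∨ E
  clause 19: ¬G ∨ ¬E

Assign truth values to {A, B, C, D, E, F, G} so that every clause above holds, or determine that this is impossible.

Suppose G = False.
(¬D) alone gives D = False.
Suppose C = False.
(B) alone gives B = True.
(E) alone gives E = True.
(A) alone gives A = True.
All clauses hold; F can take either value.

A ↦ True; B ↦ True; C ↦ False; D ↦ False; E ↦ True; F ↦ False; G ↦ False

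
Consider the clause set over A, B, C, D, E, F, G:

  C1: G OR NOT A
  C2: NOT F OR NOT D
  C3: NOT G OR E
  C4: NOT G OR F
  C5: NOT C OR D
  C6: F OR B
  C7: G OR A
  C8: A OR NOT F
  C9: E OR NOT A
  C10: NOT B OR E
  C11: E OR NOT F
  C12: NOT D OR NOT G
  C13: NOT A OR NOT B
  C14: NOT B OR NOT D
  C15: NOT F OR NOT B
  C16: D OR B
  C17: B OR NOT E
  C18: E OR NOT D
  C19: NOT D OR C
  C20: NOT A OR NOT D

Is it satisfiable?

Branch on G: set G = true.
(E) alone gives E = true.
(F) alone gives F = true.
(NOT D) alone gives D = false.
(NOT C) alone gives C = false.
(A) alone gives A = true.
(NOT B) alone gives B = false.
Now (B) is unsatisfied and unit — conflict.
So G must be the other value — set G = false.
(NOT A) alone gives A = false.
Now (A) is unsatisfied and unit — conflict.
Both values of G lead to a conflict.
No assignment satisfies every clause.

No, unsatisfiable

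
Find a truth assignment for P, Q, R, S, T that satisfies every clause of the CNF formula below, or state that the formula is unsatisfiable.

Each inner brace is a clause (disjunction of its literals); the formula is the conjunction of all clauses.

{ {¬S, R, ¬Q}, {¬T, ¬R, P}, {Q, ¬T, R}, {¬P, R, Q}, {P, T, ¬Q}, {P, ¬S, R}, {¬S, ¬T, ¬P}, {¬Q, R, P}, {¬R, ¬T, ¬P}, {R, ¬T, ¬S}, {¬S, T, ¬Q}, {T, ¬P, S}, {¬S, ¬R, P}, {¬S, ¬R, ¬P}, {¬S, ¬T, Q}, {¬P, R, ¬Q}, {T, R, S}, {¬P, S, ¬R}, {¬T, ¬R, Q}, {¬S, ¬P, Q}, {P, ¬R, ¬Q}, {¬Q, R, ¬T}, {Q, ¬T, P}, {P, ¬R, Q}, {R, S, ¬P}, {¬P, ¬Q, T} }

Case S = False:
Case T = True:
Case R = False:
Unit clause (Q) forces Q = True.
That conflicts with the unit clause (¬Q).
Undo R and try R = True.
Unit clause (P) forces P = True.
That conflicts with the unit clause (¬P).
Both values of R lead to a conflict.
Undo T and try T = False.
Unit clause (¬P) forces P = False.
Unit clause (¬Q) forces Q = False.
Unit clause (R) forces R = True.
That conflicts with the unit clause (¬R).
Both values of T lead to a conflict.
Undo S and try S = True.
Case R = True:
Unit clause (P) forces P = True.
That conflicts with the unit clause (¬P).
Undo R and try R = False.
Unit clause (¬Q) forces Q = False.
Unit clause (¬T) forces T = False.
Unit clause (¬P) forces P = False.
That conflicts with the unit clause (P).
Both values of R lead to a conflict.
Both values of S lead to a conflict.

UNSATISFIABLE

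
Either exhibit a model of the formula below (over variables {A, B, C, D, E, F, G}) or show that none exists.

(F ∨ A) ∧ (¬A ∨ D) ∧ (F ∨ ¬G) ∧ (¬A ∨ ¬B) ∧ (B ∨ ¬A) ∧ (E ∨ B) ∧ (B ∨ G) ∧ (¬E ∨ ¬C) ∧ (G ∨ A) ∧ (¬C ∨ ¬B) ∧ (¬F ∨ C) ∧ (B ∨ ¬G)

Suppose F = True.
(C) alone gives C = True.
(¬E) alone gives E = False.
(B) alone gives B = True.
Now (¬B) is unsatisfied and unit — conflict.
Backtrack on F: now try F = False.
(A) alone gives A = True.
(D) alone gives D = True.
(¬G) alone gives G = False.
(¬B) alone gives B = False.
Now (B) is unsatisfied and unit — conflict.
Neither F = True nor F = False works.

UNSATISFIABLE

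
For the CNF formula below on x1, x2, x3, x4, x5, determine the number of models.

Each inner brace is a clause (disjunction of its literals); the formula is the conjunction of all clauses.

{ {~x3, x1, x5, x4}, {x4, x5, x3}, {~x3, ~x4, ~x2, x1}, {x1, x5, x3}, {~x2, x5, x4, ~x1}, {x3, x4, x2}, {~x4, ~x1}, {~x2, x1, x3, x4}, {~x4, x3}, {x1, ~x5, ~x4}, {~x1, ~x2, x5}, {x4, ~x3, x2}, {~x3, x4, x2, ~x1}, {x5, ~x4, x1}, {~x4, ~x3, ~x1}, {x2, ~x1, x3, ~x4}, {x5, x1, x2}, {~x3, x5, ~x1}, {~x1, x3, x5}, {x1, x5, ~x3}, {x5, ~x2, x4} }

There are 2^5 = 32 truth assignments over (x1, x2, x3, x4, x5).
Split on x3. With x3 = 1, the clauses containing x3 are satisfied and ~x3 drops from the rest; 2 of the 2^4 = 16 assignments to the other variables satisfy what remains.
With x3 = 0, by the same count on the reduced clause set, 1 assignment works.
Total: 2 + 1 = 3.

3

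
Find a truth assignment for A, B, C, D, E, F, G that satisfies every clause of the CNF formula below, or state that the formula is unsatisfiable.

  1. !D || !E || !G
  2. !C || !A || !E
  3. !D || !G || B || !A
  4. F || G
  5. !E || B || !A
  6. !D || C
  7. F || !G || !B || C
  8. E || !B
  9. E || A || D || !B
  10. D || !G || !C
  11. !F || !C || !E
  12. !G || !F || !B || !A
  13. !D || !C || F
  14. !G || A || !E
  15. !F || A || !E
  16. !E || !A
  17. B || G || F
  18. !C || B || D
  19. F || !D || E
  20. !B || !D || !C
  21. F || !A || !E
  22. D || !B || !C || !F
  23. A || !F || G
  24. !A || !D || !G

Case F = false:
Unit clause (G) forces G = true.
Case D = false:
Unit clause (!C) forces C = false.
Unit clause (!B) forces B = false.
Case E = false:
Every clause is now satisfied; A is unconstrained.

A=true,  B=false,  C=false,  D=false,  E=false,  F=false,  G=true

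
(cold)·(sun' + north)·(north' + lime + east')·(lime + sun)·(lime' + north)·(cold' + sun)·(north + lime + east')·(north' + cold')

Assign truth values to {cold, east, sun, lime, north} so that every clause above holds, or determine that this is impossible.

The clause (cold) is unit, so cold = 1.
The clause (sun) is unit, so sun = 1.
The clause (north) is unit, so north = 1.
That conflicts with the unit clause (north').

UNSATISFIABLE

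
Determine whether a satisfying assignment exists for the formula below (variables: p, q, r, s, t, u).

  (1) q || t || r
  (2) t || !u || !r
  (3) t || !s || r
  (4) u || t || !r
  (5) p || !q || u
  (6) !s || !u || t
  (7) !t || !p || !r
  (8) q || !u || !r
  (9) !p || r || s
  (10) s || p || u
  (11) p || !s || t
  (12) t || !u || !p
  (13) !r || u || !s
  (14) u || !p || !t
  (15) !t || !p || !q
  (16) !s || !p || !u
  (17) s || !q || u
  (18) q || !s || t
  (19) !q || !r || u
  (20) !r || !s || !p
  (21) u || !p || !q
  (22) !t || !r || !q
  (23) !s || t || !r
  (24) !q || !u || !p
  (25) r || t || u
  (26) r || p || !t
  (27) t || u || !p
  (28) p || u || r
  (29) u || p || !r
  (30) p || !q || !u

No, unsatisfiable

Try q = true.
Try p = true.
From the singleton clause (!t), t = false.
From the singleton clause (!u), u = false.
That conflicts with the unit clause (u).
That branch fails; take p = false instead.
From the singleton clause (u), u = true.
That conflicts with the unit clause (!u).
Both values of p lead to a conflict.
That branch fails; take q = false instead.
Try t = true.
Try p = false.
From the singleton clause (r), r = true.
From the singleton clause (!u), u = false.
That conflicts with the unit clause (u).
That branch fails; take p = true instead.
From the singleton clause (!r), r = false.
From the singleton clause (s), s = true.
From the singleton clause (u), u = true.
That conflicts with the unit clause (!u).
Both values of p lead to a conflict.
That branch fails; take t = false instead.
From the singleton clause (r), r = true.
From the singleton clause (!u), u = false.
That conflicts with the unit clause (u).
Both values of t lead to a conflict.
Both values of q lead to a conflict.
No assignment satisfies every clause.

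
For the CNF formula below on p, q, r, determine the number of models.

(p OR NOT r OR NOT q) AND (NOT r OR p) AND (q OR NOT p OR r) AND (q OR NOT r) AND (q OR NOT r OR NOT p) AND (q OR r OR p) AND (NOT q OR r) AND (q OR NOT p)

1

There are 2^3 = 8 truth assignments over (p, q, r).
Check each against the 8 clauses (columns in the order p, q, r):
  F F F  ✗ fails (q OR r OR p)
  F F T  ✗ fails (NOT r OR p)
  F T F  ✗ fails (NOT q OR r)
  F T T  ✗ fails (p OR NOT r OR NOT q)
  T F F  ✗ fails (q OR NOT p OR r)
  T F T  ✗ fails (q OR NOT r)
  T T F  ✗ fails (NOT q OR r)
  T T T  ✓ satisfies all
1 of the 8 rows is a model.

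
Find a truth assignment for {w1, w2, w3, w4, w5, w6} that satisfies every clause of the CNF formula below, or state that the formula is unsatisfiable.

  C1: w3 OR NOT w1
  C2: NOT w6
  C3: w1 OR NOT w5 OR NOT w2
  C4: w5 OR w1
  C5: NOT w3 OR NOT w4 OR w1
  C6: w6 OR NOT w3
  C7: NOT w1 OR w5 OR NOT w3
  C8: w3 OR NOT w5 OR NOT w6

(NOT w6) alone gives w6 = false.
(NOT w3) alone gives w3 = false.
(NOT w1) alone gives w1 = false.
(w5) alone gives w5 = true.
(NOT w2) alone gives w2 = false.
Every clause is now satisfied; w4 is unconstrained.

w1 ↦ false, w2 ↦ false, w3 ↦ false, w4 ↦ false, w5 ↦ true, w6 ↦ false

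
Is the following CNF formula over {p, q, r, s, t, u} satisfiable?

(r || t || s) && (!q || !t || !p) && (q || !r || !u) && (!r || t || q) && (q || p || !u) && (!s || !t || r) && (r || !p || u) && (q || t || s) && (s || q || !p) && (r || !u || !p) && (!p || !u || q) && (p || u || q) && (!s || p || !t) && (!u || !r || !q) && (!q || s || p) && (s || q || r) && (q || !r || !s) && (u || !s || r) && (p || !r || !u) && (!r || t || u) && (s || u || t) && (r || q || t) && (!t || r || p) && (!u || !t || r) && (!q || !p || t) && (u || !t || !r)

Try r = false.
Try t = false.
Unit clause (s) forces s = true.
Unit clause (u) forces u = true.
Unit clause (!p) forces p = false.
Unit clause (q) forces q = true.
This assignment satisfies each clause.
A satisfying assignment: p ↦ false; q ↦ true; r ↦ false; s ↦ true; t ↦ false; u ↦ true.

Yes, satisfiable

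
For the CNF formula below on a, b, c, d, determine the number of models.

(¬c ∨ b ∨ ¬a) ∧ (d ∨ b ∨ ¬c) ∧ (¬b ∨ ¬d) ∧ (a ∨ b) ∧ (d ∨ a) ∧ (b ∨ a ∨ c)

4

There are 2^4 = 16 truth assignments over (a, b, c, d).
Check each against the 6 clauses (columns in the order a, b, c, d):
  F F F F  ✗ fails (a ∨ b)
  F F F T  ✗ fails (a ∨ b)
  F F T F  ✗ fails (d ∨ b ∨ ¬c)
  F F T T  ✗ fails (a ∨ b)
  F T F F  ✗ fails (d ∨ a)
  F T F T  ✗ fails (¬b ∨ ¬d)
  F T T F  ✗ fails (d ∨ a)
  F T T T  ✗ fails (¬b ∨ ¬d)
  T F F F  ✓ satisfies all
  T F F T  ✓ satisfies all
  T F T F  ✗ fails (¬c ∨ b ∨ ¬a)
  T F T T  ✗ fails (¬c ∨ b ∨ ¬a)
  T T F F  ✓ satisfies all
  T T F T  ✗ fails (¬b ∨ ¬d)
  T T T F  ✓ satisfies all
  T T T T  ✗ fails (¬b ∨ ¬d)
4 of the 16 rows are models.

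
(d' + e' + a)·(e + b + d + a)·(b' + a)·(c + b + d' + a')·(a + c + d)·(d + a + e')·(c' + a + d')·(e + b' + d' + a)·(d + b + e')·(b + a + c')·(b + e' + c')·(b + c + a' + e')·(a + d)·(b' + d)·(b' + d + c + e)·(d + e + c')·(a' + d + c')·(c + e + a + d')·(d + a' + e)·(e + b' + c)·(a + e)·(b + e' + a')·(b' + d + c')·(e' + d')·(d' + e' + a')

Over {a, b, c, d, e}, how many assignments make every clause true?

There are 2^5 = 32 truth assignments over (a, b, c, d, e).
Split on c. With c = 1, the clauses containing c are satisfied and c' drops from the rest; 2 of the 2^4 = 16 assignments to the other variables satisfy what remains.
With c = 0, by the same count on the reduced clause set, 0 assignments work.
Total: 2 + 0 = 2.

2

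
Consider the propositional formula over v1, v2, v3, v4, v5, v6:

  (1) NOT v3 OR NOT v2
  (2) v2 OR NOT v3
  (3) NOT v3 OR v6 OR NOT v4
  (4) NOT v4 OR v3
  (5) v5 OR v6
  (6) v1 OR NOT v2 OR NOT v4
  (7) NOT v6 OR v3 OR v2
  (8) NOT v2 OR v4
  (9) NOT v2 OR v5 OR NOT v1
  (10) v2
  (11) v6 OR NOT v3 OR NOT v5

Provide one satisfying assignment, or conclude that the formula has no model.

(v2) alone gives v2 = true.
(NOT v3) alone gives v3 = false.
(NOT v4) alone gives v4 = false.
But (v4) is also a unit clause — contradiction.

UNSATISFIABLE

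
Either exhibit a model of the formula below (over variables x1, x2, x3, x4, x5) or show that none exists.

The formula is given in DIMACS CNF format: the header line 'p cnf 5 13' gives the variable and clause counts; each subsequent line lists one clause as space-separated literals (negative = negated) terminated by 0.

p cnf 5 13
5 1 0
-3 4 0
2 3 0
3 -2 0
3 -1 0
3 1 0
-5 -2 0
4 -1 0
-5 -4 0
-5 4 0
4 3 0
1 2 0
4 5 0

Case x5 = False:
(x1) alone gives x1 = True.
(x3) alone gives x3 = True.
(x4) alone gives x4 = True.
Every clause is now satisfied; x2 is unconstrained.

x1 ↦ True; x2 ↦ False; x3 ↦ True; x4 ↦ True; x5 ↦ False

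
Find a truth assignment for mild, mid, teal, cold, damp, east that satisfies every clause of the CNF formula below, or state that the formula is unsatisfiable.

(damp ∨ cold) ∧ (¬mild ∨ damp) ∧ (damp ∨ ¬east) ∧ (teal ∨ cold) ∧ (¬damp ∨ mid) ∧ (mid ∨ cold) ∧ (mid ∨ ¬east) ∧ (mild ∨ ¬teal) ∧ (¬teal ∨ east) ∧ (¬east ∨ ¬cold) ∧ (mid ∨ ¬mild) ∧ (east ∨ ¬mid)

Case damp = True:
Unit clause (mid) forces mid = True.
Unit clause (east) forces east = True.
Unit clause (¬cold) forces cold = False.
Unit clause (teal) forces teal = True.
Unit clause (mild) forces mild = True.
This assignment satisfies each clause.

mild ↦ True; mid ↦ True; teal ↦ True; cold ↦ False; damp ↦ True; east ↦ True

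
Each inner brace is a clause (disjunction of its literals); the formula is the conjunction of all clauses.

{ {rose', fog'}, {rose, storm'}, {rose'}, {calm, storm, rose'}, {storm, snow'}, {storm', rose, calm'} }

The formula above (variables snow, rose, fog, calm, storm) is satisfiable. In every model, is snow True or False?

Suppose snow = 1.
From the singleton clause (rose'), rose = 0.
From the singleton clause (storm'), storm = 0.
Now (storm) is unsatisfied and unit — conflict.
So every satisfying assignment has snow = False.

False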